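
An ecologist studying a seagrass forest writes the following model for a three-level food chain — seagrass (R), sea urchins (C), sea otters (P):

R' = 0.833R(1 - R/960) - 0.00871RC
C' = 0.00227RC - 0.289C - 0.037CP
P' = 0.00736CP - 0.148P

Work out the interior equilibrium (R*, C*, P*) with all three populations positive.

From dP/dt = 0: 0.00736C* = 0.148, so C* = 20.1.
From dR/dt = 0: 0.833(1 - R*/960) = 0.00871·20.1, giving R* = 960·(1 - 0.21) = 758.
From dC/dt = 0: 0.00227·758 - 0.289 = 0.037P*, so P* = 1.43/0.037 = 38.7.

R* ≈ 758, C* ≈ 20.1, P* ≈ 38.7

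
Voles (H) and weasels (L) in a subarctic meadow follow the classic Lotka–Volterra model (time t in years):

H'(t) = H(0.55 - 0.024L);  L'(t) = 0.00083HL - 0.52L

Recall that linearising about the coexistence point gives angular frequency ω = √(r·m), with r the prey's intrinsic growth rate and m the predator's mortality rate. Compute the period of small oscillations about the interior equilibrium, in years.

Here r = 0.55 and m = 0.52, so r·m = 0.286.
ω = √0.286 = 0.535 per year, hence T = 2π/ω ≈ 11.7 years.

T ≈ 11.7 years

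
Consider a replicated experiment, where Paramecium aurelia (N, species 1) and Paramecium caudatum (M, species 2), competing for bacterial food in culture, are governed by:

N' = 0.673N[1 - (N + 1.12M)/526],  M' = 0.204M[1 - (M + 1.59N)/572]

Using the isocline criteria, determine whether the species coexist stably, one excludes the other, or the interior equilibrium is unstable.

unstable coexistence (outcome depends on initial conditions)

Compare the nullcline intercepts: K1/α12 = 526/1.12 = 470 < K2 = 572; K2/α21 = 572/1.59 = 360 < K1 = 526.
Since both are reversed, neither can invade when rare; the interior point is a saddle.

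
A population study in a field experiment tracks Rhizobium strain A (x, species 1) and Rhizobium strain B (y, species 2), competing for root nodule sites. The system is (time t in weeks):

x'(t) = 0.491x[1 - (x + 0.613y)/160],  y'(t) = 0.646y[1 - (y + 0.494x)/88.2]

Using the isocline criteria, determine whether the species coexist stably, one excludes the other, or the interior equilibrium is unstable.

Compare the nullcline intercepts: K1/α12 = 160/0.613 = 261 > K2 = 88.2; K2/α21 = 88.2/0.494 = 179 > K1 = 160.
Since both inequalities hold, each species can invade when rare, so the interior equilibrium is stable.

stable coexistence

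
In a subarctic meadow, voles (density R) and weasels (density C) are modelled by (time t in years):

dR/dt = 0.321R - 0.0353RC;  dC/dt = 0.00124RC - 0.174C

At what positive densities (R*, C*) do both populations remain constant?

R* ≈ 140, C* ≈ 9.09

Set dC/dt = 0 with C > 0: 0.00124R - 0.174 = 0, so R* = 0.174/0.00124 = 140.
Set dR/dt = 0 with R > 0: 0.321 - 0.0353C = 0, so C* = 0.321/0.0353 = 9.09.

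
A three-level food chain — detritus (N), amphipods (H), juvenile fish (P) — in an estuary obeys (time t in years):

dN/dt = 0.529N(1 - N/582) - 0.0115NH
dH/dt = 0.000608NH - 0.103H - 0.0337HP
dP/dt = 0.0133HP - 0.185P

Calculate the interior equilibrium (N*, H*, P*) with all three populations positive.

From dP/dt = 0: 0.0133H* = 0.185, so H* = 13.9.
From dN/dt = 0: 0.529(1 - N*/582) = 0.0115·13.9, giving N* = 582·(1 - 0.302) = 406.
From dH/dt = 0: 0.000608·406 - 0.103 = 0.0337P*, so P* = 0.144/0.0337 = 4.27.

N* ≈ 406, H* ≈ 13.9, P* ≈ 4.27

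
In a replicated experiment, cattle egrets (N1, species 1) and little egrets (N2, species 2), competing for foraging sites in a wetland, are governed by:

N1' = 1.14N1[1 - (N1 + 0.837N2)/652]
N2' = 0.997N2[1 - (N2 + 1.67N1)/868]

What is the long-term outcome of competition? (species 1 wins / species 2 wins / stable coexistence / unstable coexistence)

Compare the nullcline intercepts: K1/α12 = 652/0.837 = 779 < K2 = 868; K2/α21 = 868/1.67 = 520 < K1 = 652.
Since both are reversed, neither can invade when rare; the interior point is a saddle.

unstable coexistence (outcome depends on initial conditions)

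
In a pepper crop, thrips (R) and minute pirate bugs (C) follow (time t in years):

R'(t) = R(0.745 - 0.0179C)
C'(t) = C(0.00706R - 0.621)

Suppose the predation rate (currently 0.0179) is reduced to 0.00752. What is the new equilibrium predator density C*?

At the interior fixed point, setting dR/dt = 0 with R > 0 fixes C* = (prey growth rate)/(RC coefficient) — independent of the other coefficients.
With the change, C* = 0.745/0.00752 = 99.1; it rises from 41.6.

C* ≈ 99.1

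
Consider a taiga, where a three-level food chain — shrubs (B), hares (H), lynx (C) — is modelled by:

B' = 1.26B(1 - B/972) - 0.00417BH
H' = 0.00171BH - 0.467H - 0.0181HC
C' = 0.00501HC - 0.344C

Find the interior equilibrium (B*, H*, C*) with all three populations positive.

From dC/dt = 0: 0.00501H* = 0.344, so H* = 68.7.
From dB/dt = 0: 1.26(1 - B*/972) = 0.00417·68.7, giving B* = 972·(1 - 0.227) = 751.
From dH/dt = 0: 0.00171·751 - 0.467 = 0.0181C*, so C* = 0.817/0.0181 = 45.2.

B* ≈ 751, H* ≈ 68.7, C* ≈ 45.2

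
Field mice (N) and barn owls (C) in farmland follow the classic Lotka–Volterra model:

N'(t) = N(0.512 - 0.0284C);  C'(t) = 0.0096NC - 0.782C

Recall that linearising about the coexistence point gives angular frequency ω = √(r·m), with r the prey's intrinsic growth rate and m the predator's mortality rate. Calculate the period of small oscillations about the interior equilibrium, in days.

Here r = 0.512 and m = 0.782, so r·m = 0.4.
ω = √0.4 = 0.633 per day, hence T = 2π/ω ≈ 9.93 days.

T ≈ 9.93 days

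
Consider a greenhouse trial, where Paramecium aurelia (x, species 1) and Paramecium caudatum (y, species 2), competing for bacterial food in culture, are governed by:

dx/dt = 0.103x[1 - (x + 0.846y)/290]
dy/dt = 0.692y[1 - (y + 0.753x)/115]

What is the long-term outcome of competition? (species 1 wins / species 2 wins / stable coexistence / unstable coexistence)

species 1 excludes species 2

Compare the nullcline intercepts: K1/α12 = 290/0.846 = 343 > K2 = 115; K2/α21 = 115/0.753 = 153 < K1 = 290.
Since the inequalities point opposite ways, species 1 can invade but species 2 cannot.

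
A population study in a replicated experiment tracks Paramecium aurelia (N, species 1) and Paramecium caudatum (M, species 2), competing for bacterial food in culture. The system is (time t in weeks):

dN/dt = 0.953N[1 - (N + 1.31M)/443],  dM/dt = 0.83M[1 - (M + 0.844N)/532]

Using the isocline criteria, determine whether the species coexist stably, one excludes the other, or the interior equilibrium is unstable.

species 2 excludes species 1

Compare the nullcline intercepts: K1/α12 = 443/1.31 = 338 < K2 = 532; K2/α21 = 532/0.844 = 630 > K1 = 443.
Since the inequalities point opposite ways, species 2 can invade but species 1 cannot.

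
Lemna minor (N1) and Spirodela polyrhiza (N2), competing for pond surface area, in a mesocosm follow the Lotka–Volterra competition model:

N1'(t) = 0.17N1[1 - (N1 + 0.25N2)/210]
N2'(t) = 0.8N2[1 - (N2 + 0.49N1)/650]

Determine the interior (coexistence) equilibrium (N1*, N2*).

N1* ≈ 54.1, N2* ≈ 623

Setting both brackets to zero gives the nullclines N1 + 0.25N2 = 210 and 0.49N1 + N2 = 650.
Substituting N2 = 650 - 0.49N1 into the first: N1(1 - 0.25·0.49) = 210 - 0.25·650.
So N1* = 47.5/0.877 = 54.1, and then N2* = 650 - 0.49·54.1 = 623.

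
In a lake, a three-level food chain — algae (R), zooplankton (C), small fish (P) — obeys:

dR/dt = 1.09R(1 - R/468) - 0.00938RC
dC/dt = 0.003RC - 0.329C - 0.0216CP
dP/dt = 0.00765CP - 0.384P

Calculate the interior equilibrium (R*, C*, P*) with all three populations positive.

R* ≈ 266, C* ≈ 50.2, P* ≈ 21.7

From dP/dt = 0: 0.00765C* = 0.384, so C* = 50.2.
From dR/dt = 0: 1.09(1 - R*/468) = 0.00938·50.2, giving R* = 468·(1 - 0.432) = 266.
From dC/dt = 0: 0.003·266 - 0.329 = 0.0216P*, so P* = 0.469/0.0216 = 21.7.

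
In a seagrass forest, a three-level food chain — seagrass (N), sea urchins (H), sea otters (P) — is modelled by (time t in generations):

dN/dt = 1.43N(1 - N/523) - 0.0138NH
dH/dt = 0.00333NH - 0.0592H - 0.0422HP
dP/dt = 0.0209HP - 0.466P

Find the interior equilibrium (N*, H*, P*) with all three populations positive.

From dP/dt = 0: 0.0209H* = 0.466, so H* = 22.3.
From dN/dt = 0: 1.43(1 - N*/523) = 0.0138·22.3, giving N* = 523·(1 - 0.215) = 410.
From dH/dt = 0: 0.00333·410 - 0.0592 = 0.0422P*, so P* = 1.31/0.0422 = 31.

N* ≈ 410, H* ≈ 22.3, P* ≈ 31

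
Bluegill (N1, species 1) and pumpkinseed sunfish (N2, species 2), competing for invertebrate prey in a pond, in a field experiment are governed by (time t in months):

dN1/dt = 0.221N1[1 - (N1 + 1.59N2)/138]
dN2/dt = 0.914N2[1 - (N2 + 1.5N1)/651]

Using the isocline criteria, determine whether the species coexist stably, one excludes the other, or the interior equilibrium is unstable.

Compare the nullcline intercepts: K1/α12 = 138/1.59 = 86.8 < K2 = 651; K2/α21 = 651/1.5 = 434 > K1 = 138.
Since the inequalities point opposite ways, species 2 can invade but species 1 cannot.

species 2 excludes species 1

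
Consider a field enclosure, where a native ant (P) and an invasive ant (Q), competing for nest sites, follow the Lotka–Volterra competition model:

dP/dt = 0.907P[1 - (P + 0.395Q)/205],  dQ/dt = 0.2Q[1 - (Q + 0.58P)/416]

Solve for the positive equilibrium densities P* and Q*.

P* ≈ 52.8, Q* ≈ 385

Setting both brackets to zero gives the nullclines P + 0.395Q = 205 and 0.58P + Q = 416.
Substituting Q = 416 - 0.58P into the first: P(1 - 0.395·0.58) = 205 - 0.395·416.
So P* = 40.7/0.771 = 52.8, and then Q* = 416 - 0.58·52.8 = 385.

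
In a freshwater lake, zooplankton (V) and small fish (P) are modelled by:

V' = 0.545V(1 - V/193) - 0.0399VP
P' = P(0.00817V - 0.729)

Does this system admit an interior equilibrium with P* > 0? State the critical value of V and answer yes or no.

Threshold V = 89.2; K > 89.2, so yes, the predator persists.

The predator equation gives dP/dt > 0 only when V > 0.729/0.00817 = 89.2.
Without the predator, V → K = 193. Since 193 > 89.2, the predator can invade and persist.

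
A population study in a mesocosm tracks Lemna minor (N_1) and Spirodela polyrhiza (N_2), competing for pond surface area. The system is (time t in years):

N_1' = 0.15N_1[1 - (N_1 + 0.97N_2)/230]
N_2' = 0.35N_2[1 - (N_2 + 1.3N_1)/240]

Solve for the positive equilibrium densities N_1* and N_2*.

Setting both brackets to zero gives the nullclines N_1 + 0.97N_2 = 230 and 1.3N_1 + N_2 = 240.
Substituting N_2 = 240 - 1.3N_1 into the first: N_1(1 - 0.97·1.3) = 230 - 0.97·240.
So N_1* = -2.8/-0.261 = 10.7, and then N_2* = 240 - 1.3·10.7 = 226.

N_1* ≈ 10.7, N_2* ≈ 226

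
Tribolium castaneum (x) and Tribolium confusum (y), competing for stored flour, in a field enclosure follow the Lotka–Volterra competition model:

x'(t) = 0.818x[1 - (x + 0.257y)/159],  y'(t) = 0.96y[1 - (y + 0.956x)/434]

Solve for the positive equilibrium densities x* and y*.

x* ≈ 62.9, y* ≈ 374

Setting both brackets to zero gives the nullclines x + 0.257y = 159 and 0.956x + y = 434.
Substituting y = 434 - 0.956x into the first: x(1 - 0.257·0.956) = 159 - 0.257·434.
So x* = 47.5/0.754 = 62.9, and then y* = 434 - 0.956·62.9 = 374.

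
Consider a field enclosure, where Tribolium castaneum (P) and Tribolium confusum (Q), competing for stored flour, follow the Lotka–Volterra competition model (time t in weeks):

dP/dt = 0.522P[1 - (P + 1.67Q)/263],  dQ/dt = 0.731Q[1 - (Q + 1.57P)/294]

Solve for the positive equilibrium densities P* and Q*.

P* ≈ 141, Q* ≈ 73.3

Setting both brackets to zero gives the nullclines P + 1.67Q = 263 and 1.57P + Q = 294.
Substituting Q = 294 - 1.57P into the first: P(1 - 1.67·1.57) = 263 - 1.67·294.
So P* = -228/-1.62 = 141, and then Q* = 294 - 1.57·141 = 73.3.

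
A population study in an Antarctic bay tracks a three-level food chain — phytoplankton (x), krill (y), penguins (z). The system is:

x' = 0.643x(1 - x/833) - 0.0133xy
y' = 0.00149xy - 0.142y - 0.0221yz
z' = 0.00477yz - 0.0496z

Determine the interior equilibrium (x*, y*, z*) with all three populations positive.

x* ≈ 654, y* ≈ 10.4, z* ≈ 37.7

From dz/dt = 0: 0.00477y* = 0.0496, so y* = 10.4.
From dx/dt = 0: 0.643(1 - x*/833) = 0.0133·10.4, giving x* = 833·(1 - 0.215) = 654.
From dy/dt = 0: 0.00149·654 - 0.142 = 0.0221z*, so z* = 0.832/0.0221 = 37.7.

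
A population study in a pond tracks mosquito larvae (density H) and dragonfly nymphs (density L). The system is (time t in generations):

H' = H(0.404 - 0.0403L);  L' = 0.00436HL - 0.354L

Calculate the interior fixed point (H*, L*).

H* ≈ 81.2, L* ≈ 10

Set dL/dt = 0 with L > 0: 0.00436H - 0.354 = 0, so H* = 0.354/0.00436 = 81.2.
Set dH/dt = 0 with H > 0: 0.404 - 0.0403L = 0, so L* = 0.404/0.0403 = 10.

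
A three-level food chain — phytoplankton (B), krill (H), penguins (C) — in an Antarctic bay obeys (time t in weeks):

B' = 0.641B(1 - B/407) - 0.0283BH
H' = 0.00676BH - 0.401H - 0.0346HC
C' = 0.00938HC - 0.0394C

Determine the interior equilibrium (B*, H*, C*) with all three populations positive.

From dC/dt = 0: 0.00938H* = 0.0394, so H* = 4.2.
From dB/dt = 0: 0.641(1 - B*/407) = 0.0283·4.2, giving B* = 407·(1 - 0.185) = 332.
From dH/dt = 0: 0.00676·332 - 0.401 = 0.0346C*, so C* = 1.84/0.0346 = 53.2.

B* ≈ 332, H* ≈ 4.2, C* ≈ 53.2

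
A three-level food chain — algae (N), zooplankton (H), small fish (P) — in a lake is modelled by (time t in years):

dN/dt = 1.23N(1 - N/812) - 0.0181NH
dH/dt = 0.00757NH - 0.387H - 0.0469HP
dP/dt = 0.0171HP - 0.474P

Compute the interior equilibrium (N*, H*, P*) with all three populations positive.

N* ≈ 481, H* ≈ 27.7, P* ≈ 69.4

From dP/dt = 0: 0.0171H* = 0.474, so H* = 27.7.
From dN/dt = 0: 1.23(1 - N*/812) = 0.0181·27.7, giving N* = 812·(1 - 0.408) = 481.
From dH/dt = 0: 0.00757·481 - 0.387 = 0.0469P*, so P* = 3.25/0.0469 = 69.4.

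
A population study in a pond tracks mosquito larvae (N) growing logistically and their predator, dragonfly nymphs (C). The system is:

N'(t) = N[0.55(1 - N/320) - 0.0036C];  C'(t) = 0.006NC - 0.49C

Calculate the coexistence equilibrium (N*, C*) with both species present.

N* ≈ 81.7, C* ≈ 114

From dC/dt = 0 with C > 0: 0.006N* = 0.49, so N* = 81.7.
Substitute into dN/dt = 0: 0.55(1 - 81.7/320) = 0.0036C*.
The bracket is 0.745, giving C* = 0.41/0.0036 = 114.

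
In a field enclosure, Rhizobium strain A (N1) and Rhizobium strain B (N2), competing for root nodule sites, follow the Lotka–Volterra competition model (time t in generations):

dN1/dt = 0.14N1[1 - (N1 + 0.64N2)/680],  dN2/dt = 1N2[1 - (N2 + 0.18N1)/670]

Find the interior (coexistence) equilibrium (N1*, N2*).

N1* ≈ 284, N2* ≈ 619

Setting both brackets to zero gives the nullclines N1 + 0.64N2 = 680 and 0.18N1 + N2 = 670.
Substituting N2 = 670 - 0.18N1 into the first: N1(1 - 0.64·0.18) = 680 - 0.64·670.
So N1* = 251/0.885 = 284, and then N2* = 670 - 0.18·284 = 619.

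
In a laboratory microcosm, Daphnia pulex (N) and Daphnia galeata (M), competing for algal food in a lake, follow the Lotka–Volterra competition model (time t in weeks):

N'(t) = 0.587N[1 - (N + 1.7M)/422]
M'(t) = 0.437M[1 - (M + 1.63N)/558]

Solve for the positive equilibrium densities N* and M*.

Setting both brackets to zero gives the nullclines N + 1.7M = 422 and 1.63N + M = 558.
Substituting M = 558 - 1.63N into the first: N(1 - 1.7·1.63) = 422 - 1.7·558.
So N* = -527/-1.77 = 297, and then M* = 558 - 1.63·297 = 73.3.

N* ≈ 297, M* ≈ 73.3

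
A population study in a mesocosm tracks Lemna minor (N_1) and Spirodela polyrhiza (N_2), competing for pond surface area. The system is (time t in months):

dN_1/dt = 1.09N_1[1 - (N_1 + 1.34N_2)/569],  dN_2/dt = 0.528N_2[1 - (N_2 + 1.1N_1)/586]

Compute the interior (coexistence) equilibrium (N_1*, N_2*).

Setting both brackets to zero gives the nullclines N_1 + 1.34N_2 = 569 and 1.1N_1 + N_2 = 586.
Substituting N_2 = 586 - 1.1N_1 into the first: N_1(1 - 1.34·1.1) = 569 - 1.34·586.
So N_1* = -216/-0.474 = 456, and then N_2* = 586 - 1.1·456 = 84.2.

N_1* ≈ 456, N_2* ≈ 84.2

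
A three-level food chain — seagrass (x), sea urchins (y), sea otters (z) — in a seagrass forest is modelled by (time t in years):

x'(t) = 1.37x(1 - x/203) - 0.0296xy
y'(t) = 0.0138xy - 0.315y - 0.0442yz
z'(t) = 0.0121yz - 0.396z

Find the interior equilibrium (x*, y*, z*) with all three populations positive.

From dz/dt = 0: 0.0121y* = 0.396, so y* = 32.7.
From dx/dt = 0: 1.37(1 - x*/203) = 0.0296·32.7, giving x* = 203·(1 - 0.707) = 59.5.
From dy/dt = 0: 0.0138·59.5 - 0.315 = 0.0442z*, so z* = 0.506/0.0442 = 11.4.

x* ≈ 59.5, y* ≈ 32.7, z* ≈ 11.4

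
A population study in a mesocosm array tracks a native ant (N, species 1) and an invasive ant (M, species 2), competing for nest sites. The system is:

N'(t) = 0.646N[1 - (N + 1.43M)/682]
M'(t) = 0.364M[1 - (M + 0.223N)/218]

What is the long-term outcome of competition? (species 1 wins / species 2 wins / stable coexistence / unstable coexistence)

stable coexistence

Compare the nullcline intercepts: K1/α12 = 682/1.43 = 477 > K2 = 218; K2/α21 = 218/0.223 = 978 > K1 = 682.
Since both inequalities hold, each species can invade when rare, so the interior equilibrium is stable.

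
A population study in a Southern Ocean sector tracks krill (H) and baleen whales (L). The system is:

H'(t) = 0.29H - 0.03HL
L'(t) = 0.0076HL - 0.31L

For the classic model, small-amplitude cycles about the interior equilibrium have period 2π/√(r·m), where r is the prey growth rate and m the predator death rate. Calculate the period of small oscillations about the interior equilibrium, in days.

Here r = 0.29 and m = 0.31, so r·m = 0.0899.
ω = √0.0899 = 0.3 per day, hence T = 2π/ω ≈ 21 days.

T ≈ 21 days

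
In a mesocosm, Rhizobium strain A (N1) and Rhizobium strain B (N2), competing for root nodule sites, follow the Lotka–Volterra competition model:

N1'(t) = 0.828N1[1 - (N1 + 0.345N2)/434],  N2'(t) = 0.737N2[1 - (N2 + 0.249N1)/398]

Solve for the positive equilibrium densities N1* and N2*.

Setting both brackets to zero gives the nullclines N1 + 0.345N2 = 434 and 0.249N1 + N2 = 398.
Substituting N2 = 398 - 0.249N1 into the first: N1(1 - 0.345·0.249) = 434 - 0.345·398.
So N1* = 297/0.914 = 325, and then N2* = 398 - 0.249·325 = 317.

N1* ≈ 325, N2* ≈ 317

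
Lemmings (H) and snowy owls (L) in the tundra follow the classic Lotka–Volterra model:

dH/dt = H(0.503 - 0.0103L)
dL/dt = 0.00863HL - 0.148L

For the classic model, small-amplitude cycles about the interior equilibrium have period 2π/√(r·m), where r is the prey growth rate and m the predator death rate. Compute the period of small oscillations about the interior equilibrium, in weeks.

T ≈ 23 weeks

Here r = 0.503 and m = 0.148, so r·m = 0.0744.
ω = √0.0744 = 0.273 per week, hence T = 2π/ω ≈ 23 weeks.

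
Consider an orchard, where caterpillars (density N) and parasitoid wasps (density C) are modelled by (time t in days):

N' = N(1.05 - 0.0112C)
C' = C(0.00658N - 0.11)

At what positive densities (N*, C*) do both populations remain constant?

Set dC/dt = 0 with C > 0: 0.00658N - 0.11 = 0, so N* = 0.11/0.00658 = 16.7.
Set dN/dt = 0 with N > 0: 1.05 - 0.0112C = 0, so C* = 1.05/0.0112 = 93.8.

N* ≈ 16.7, C* ≈ 93.8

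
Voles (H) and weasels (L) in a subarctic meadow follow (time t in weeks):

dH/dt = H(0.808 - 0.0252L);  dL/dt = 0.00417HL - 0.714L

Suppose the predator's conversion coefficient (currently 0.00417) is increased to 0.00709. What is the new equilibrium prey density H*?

At the interior fixed point, setting dL/dt = 0 with L > 0 fixes H* = (predator death rate)/(HL coefficient) — independent of the other coefficients.
With the change, H* = 0.714/0.00709 = 101; it falls from 171.

H* ≈ 101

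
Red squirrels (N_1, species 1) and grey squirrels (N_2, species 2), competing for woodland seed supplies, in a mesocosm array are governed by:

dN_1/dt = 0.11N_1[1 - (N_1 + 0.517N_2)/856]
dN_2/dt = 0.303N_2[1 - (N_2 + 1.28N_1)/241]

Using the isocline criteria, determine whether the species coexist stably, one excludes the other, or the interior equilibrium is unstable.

Compare the nullcline intercepts: K1/α12 = 856/0.517 = 1660 > K2 = 241; K2/α21 = 241/1.28 = 188 < K1 = 856.
Since the inequalities point opposite ways, species 1 can invade but species 2 cannot.

species 1 excludes species 2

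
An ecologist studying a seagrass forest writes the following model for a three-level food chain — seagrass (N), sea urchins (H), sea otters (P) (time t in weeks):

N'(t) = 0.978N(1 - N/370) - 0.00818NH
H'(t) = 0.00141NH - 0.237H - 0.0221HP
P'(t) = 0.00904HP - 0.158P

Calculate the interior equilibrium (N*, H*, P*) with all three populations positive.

From dP/dt = 0: 0.00904H* = 0.158, so H* = 17.5.
From dN/dt = 0: 0.978(1 - N*/370) = 0.00818·17.5, giving N* = 370·(1 - 0.146) = 316.
From dH/dt = 0: 0.00141·316 - 0.237 = 0.0221P*, so P* = 0.208/0.0221 = 9.43.

N* ≈ 316, H* ≈ 17.5, P* ≈ 9.43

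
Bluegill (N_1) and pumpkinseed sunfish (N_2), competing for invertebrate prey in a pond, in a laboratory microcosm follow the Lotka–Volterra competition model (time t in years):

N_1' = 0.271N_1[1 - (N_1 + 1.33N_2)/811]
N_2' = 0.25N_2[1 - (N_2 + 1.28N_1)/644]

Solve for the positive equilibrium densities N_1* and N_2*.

Setting both brackets to zero gives the nullclines N_1 + 1.33N_2 = 811 and 1.28N_1 + N_2 = 644.
Substituting N_2 = 644 - 1.28N_1 into the first: N_1(1 - 1.33·1.28) = 811 - 1.33·644.
So N_1* = -45.5/-0.702 = 64.8, and then N_2* = 644 - 1.28·64.8 = 561.

N_1* ≈ 64.8, N_2* ≈ 561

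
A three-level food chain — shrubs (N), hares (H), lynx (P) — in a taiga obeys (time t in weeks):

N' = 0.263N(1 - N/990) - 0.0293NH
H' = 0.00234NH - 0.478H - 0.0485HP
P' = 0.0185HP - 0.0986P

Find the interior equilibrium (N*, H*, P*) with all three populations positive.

N* ≈ 402, H* ≈ 5.33, P* ≈ 9.55

From dP/dt = 0: 0.0185H* = 0.0986, so H* = 5.33.
From dN/dt = 0: 0.263(1 - N*/990) = 0.0293·5.33, giving N* = 990·(1 - 0.594) = 402.
From dH/dt = 0: 0.00234·402 - 0.478 = 0.0485P*, so P* = 0.463/0.0485 = 9.55.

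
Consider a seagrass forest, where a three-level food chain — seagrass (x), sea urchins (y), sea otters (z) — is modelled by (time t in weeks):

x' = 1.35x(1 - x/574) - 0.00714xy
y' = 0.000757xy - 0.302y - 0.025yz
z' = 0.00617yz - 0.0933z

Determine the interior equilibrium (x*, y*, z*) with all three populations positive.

x* ≈ 528, y* ≈ 15.1, z* ≈ 3.91

From dz/dt = 0: 0.00617y* = 0.0933, so y* = 15.1.
From dx/dt = 0: 1.35(1 - x*/574) = 0.00714·15.1, giving x* = 574·(1 - 0.08) = 528.
From dy/dt = 0: 0.000757·528 - 0.302 = 0.025z*, so z* = 0.0978/0.025 = 3.91.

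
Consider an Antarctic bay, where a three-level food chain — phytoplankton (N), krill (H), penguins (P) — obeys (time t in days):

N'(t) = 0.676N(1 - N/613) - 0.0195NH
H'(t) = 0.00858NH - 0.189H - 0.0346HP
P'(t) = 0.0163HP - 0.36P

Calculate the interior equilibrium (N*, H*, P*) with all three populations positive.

From dP/dt = 0: 0.0163H* = 0.36, so H* = 22.1.
From dN/dt = 0: 0.676(1 - N*/613) = 0.0195·22.1, giving N* = 613·(1 - 0.637) = 222.
From dH/dt = 0: 0.00858·222 - 0.189 = 0.0346P*, so P* = 1.72/0.0346 = 49.7.

N* ≈ 222, H* ≈ 22.1, P* ≈ 49.7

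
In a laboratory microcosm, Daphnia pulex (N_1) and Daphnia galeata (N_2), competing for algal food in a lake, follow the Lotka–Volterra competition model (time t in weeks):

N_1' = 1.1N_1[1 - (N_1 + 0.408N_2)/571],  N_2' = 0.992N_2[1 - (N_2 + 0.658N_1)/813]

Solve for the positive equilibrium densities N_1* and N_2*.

Setting both brackets to zero gives the nullclines N_1 + 0.408N_2 = 571 and 0.658N_1 + N_2 = 813.
Substituting N_2 = 813 - 0.658N_1 into the first: N_1(1 - 0.408·0.658) = 571 - 0.408·813.
So N_1* = 239/0.732 = 327, and then N_2* = 813 - 0.658·327 = 598.

N_1* ≈ 327, N_2* ≈ 598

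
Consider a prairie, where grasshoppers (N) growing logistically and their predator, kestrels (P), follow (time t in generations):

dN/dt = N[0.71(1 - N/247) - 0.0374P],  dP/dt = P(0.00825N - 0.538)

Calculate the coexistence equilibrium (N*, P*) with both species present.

N* ≈ 65.2, P* ≈ 14

From dP/dt = 0 with P > 0: 0.00825N* = 0.538, so N* = 65.2.
Substitute into dN/dt = 0: 0.71(1 - 65.2/247) = 0.0374P*.
The bracket is 0.736, giving P* = 0.523/0.0374 = 14.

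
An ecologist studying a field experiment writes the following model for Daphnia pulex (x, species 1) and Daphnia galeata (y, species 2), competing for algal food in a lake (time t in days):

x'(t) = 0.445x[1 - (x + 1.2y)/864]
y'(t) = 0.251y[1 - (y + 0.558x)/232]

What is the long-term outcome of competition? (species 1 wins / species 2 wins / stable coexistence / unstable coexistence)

Compare the nullcline intercepts: K1/α12 = 864/1.2 = 720 > K2 = 232; K2/α21 = 232/0.558 = 416 < K1 = 864.
Since the inequalities point opposite ways, species 1 can invade but species 2 cannot.

species 1 excludes species 2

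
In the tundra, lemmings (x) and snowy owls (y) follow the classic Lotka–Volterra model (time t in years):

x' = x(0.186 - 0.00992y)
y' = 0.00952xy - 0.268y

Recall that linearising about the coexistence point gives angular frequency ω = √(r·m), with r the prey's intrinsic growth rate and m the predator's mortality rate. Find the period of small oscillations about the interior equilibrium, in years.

Here r = 0.186 and m = 0.268, so r·m = 0.0498.
ω = √0.0498 = 0.223 per year, hence T = 2π/ω ≈ 28.1 years.

T ≈ 28.1 years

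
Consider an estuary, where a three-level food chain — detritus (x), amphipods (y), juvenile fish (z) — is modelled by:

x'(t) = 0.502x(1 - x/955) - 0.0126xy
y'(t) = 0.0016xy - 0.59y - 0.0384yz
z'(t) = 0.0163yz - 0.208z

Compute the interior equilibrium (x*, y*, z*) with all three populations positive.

From dz/dt = 0: 0.0163y* = 0.208, so y* = 12.8.
From dx/dt = 0: 0.502(1 - x*/955) = 0.0126·12.8, giving x* = 955·(1 - 0.32) = 649.
From dy/dt = 0: 0.0016·649 - 0.59 = 0.0384z*, so z* = 0.449/0.0384 = 11.7.

x* ≈ 649, y* ≈ 12.8, z* ≈ 11.7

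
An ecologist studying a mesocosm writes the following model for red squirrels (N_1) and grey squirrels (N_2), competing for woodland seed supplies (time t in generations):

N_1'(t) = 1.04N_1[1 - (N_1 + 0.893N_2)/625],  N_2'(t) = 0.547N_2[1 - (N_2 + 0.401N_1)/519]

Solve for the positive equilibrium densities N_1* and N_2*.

Setting both brackets to zero gives the nullclines N_1 + 0.893N_2 = 625 and 0.401N_1 + N_2 = 519.
Substituting N_2 = 519 - 0.401N_1 into the first: N_1(1 - 0.893·0.401) = 625 - 0.893·519.
So N_1* = 162/0.642 = 252, and then N_2* = 519 - 0.401·252 = 418.

N_1* ≈ 252, N_2* ≈ 418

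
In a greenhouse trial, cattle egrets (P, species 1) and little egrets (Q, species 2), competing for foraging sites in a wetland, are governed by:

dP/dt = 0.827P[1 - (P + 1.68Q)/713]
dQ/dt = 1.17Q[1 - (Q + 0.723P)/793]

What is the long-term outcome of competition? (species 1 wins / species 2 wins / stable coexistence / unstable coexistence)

species 2 excludes species 1

Compare the nullcline intercepts: K1/α12 = 713/1.68 = 424 < K2 = 793; K2/α21 = 793/0.723 = 1100 > K1 = 713.
Since the inequalities point opposite ways, species 2 can invade but species 1 cannot.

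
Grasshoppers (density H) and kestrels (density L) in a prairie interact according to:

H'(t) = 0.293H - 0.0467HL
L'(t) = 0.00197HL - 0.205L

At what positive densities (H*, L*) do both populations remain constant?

Set dL/dt = 0 with L > 0: 0.00197H - 0.205 = 0, so H* = 0.205/0.00197 = 104.
Set dH/dt = 0 with H > 0: 0.293 - 0.0467L = 0, so L* = 0.293/0.0467 = 6.27.

H* ≈ 104, L* ≈ 6.27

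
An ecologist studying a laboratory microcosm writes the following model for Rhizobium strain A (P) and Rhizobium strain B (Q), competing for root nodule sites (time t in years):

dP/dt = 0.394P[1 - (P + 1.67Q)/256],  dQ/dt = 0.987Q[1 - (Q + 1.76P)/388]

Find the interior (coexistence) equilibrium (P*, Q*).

Setting both brackets to zero gives the nullclines P + 1.67Q = 256 and 1.76P + Q = 388.
Substituting Q = 388 - 1.76P into the first: P(1 - 1.67·1.76) = 256 - 1.67·388.
So P* = -392/-1.94 = 202, and then Q* = 388 - 1.76·202 = 32.3.

P* ≈ 202, Q* ≈ 32.3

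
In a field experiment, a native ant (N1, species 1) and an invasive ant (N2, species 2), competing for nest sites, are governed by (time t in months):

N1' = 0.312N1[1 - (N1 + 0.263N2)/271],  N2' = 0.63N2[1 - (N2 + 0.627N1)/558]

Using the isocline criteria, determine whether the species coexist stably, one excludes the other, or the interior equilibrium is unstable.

stable coexistence

Compare the nullcline intercepts: K1/α12 = 271/0.263 = 1030 > K2 = 558; K2/α21 = 558/0.627 = 890 > K1 = 271.
Since both inequalities hold, each species can invade when rare, so the interior equilibrium is stable.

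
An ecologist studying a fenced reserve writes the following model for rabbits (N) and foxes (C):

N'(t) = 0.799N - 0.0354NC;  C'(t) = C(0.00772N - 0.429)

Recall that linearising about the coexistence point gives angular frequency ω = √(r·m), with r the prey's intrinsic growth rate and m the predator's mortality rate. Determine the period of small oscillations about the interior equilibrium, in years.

Here r = 0.799 and m = 0.429, so r·m = 0.343.
ω = √0.343 = 0.585 per year, hence T = 2π/ω ≈ 10.7 years.

T ≈ 10.7 years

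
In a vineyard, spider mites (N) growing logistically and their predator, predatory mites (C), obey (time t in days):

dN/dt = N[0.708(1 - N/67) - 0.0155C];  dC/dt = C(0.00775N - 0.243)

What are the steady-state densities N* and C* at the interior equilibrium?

From dC/dt = 0 with C > 0: 0.00775N* = 0.243, so N* = 31.4.
Substitute into dN/dt = 0: 0.708(1 - 31.4/67) = 0.0155C*.
The bracket is 0.532, giving C* = 0.377/0.0155 = 24.3.

N* ≈ 31.4, C* ≈ 24.3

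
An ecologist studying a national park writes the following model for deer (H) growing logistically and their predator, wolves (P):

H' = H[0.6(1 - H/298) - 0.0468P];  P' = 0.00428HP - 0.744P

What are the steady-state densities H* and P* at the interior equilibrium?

From dP/dt = 0 with P > 0: 0.00428H* = 0.744, so H* = 174.
Substitute into dH/dt = 0: 0.6(1 - 174/298) = 0.0468P*.
The bracket is 0.417, giving P* = 0.25/0.0468 = 5.34.

H* ≈ 174, P* ≈ 5.34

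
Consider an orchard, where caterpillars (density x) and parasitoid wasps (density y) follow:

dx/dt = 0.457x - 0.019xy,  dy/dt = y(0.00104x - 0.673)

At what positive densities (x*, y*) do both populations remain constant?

Set dy/dt = 0 with y > 0: 0.00104x - 0.673 = 0, so x* = 0.673/0.00104 = 647.
Set dx/dt = 0 with x > 0: 0.457 - 0.019y = 0, so y* = 0.457/0.019 = 24.1.

x* ≈ 647, y* ≈ 24.1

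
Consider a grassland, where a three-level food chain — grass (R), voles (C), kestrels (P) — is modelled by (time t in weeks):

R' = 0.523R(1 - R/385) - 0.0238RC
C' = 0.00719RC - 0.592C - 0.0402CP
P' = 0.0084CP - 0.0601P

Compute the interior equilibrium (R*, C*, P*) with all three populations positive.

R* ≈ 260, C* ≈ 7.15, P* ≈ 31.7

From dP/dt = 0: 0.0084C* = 0.0601, so C* = 7.15.
From dR/dt = 0: 0.523(1 - R*/385) = 0.0238·7.15, giving R* = 385·(1 - 0.326) = 260.
From dC/dt = 0: 0.00719·260 - 0.592 = 0.0402P*, so P* = 1.27/0.0402 = 31.7.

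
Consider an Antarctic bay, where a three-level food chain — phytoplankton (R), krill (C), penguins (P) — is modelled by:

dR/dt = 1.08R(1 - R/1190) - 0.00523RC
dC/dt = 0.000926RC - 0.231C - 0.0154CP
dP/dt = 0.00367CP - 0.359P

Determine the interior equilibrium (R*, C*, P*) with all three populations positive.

R* ≈ 626, C* ≈ 97.8, P* ≈ 22.7

From dP/dt = 0: 0.00367C* = 0.359, so C* = 97.8.
From dR/dt = 0: 1.08(1 - R*/1190) = 0.00523·97.8, giving R* = 1190·(1 - 0.474) = 626.
From dC/dt = 0: 0.000926·626 - 0.231 = 0.0154P*, so P* = 0.349/0.0154 = 22.7.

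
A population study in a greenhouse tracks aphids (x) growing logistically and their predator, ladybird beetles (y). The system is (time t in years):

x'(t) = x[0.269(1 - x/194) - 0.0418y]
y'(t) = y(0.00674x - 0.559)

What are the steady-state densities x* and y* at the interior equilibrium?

x* ≈ 82.9, y* ≈ 3.68

From dy/dt = 0 with y > 0: 0.00674x* = 0.559, so x* = 82.9.
Substitute into dx/dt = 0: 0.269(1 - 82.9/194) = 0.0418y*.
The bracket is 0.572, giving y* = 0.154/0.0418 = 3.68.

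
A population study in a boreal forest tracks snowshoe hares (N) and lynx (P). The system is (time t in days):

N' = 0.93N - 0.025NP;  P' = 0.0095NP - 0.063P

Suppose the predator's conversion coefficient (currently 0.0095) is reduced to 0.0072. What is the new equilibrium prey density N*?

N* ≈ 8.75

At the interior fixed point, setting dP/dt = 0 with P > 0 fixes N* = (predator death rate)/(NP coefficient) — independent of the other coefficients.
With the change, N* = 0.063/0.0072 = 8.75; it rises from 6.63.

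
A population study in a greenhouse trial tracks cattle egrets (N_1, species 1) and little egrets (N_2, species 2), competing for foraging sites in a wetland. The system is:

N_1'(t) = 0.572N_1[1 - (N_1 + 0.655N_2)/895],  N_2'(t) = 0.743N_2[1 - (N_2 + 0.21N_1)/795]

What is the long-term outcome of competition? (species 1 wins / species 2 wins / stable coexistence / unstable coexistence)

Compare the nullcline intercepts: K1/α12 = 895/0.655 = 1370 > K2 = 795; K2/α21 = 795/0.21 = 3790 > K1 = 895.
Since both inequalities hold, each species can invade when rare, so the interior equilibrium is stable.

stable coexistence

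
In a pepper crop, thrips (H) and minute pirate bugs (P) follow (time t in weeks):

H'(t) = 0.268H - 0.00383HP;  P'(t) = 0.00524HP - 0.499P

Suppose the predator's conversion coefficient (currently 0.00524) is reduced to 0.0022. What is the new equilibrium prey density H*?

At the interior fixed point, setting dP/dt = 0 with P > 0 fixes H* = (predator death rate)/(HP coefficient) — independent of the other coefficients.
With the change, H* = 0.499/0.0022 = 227; it rises from 95.2.

H* ≈ 227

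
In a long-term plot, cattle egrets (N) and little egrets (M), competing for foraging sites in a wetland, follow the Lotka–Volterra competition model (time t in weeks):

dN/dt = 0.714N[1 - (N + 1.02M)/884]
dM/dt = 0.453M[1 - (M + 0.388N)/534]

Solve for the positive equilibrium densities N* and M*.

N* ≈ 562, M* ≈ 316

Setting both brackets to zero gives the nullclines N + 1.02M = 884 and 0.388N + M = 534.
Substituting M = 534 - 0.388N into the first: N(1 - 1.02·0.388) = 884 - 1.02·534.
So N* = 339/0.604 = 562, and then M* = 534 - 0.388·562 = 316.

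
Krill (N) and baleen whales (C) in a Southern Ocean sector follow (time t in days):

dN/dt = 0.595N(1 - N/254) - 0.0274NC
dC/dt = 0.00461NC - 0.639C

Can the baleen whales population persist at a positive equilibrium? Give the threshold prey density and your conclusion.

The predator equation gives dC/dt > 0 only when N > 0.639/0.00461 = 139.
Without the predator, N → K = 254. Since 254 > 139, the predator can invade and persist.

Threshold N = 139; K > 139, so yes, the predator persists.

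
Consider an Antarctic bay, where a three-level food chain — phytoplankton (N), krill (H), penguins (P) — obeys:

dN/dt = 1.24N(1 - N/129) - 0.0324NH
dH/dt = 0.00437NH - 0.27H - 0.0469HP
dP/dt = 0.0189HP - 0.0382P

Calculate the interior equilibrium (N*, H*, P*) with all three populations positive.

N* ≈ 122, H* ≈ 2.02, P* ≈ 5.63

From dP/dt = 0: 0.0189H* = 0.0382, so H* = 2.02.
From dN/dt = 0: 1.24(1 - N*/129) = 0.0324·2.02, giving N* = 129·(1 - 0.0528) = 122.
From dH/dt = 0: 0.00437·122 - 0.27 = 0.0469P*, so P* = 0.264/0.0469 = 5.63.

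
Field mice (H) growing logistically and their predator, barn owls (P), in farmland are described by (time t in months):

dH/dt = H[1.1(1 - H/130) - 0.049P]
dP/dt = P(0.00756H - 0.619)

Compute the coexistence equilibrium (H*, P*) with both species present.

H* ≈ 81.9, P* ≈ 8.31

From dP/dt = 0 with P > 0: 0.00756H* = 0.619, so H* = 81.9.
Substitute into dH/dt = 0: 1.1(1 - 81.9/130) = 0.049P*.
The bracket is 0.37, giving P* = 0.407/0.049 = 8.31.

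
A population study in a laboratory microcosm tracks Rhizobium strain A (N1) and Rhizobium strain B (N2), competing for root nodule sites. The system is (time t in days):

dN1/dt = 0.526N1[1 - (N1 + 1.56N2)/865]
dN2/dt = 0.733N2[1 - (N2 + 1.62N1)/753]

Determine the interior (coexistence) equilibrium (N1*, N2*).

N1* ≈ 203, N2* ≈ 425

Setting both brackets to zero gives the nullclines N1 + 1.56N2 = 865 and 1.62N1 + N2 = 753.
Substituting N2 = 753 - 1.62N1 into the first: N1(1 - 1.56·1.62) = 865 - 1.56·753.
So N1* = -310/-1.53 = 203, and then N2* = 753 - 1.62·203 = 425.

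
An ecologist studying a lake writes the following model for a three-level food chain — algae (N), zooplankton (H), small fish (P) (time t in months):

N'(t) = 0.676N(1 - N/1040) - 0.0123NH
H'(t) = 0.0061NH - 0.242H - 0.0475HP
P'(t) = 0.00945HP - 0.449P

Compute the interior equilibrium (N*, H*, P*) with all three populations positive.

N* ≈ 141, H* ≈ 47.5, P* ≈ 13

From dP/dt = 0: 0.00945H* = 0.449, so H* = 47.5.
From dN/dt = 0: 0.676(1 - N*/1040) = 0.0123·47.5, giving N* = 1040·(1 - 0.865) = 141.
From dH/dt = 0: 0.0061·141 - 0.242 = 0.0475P*, so P* = 0.618/0.0475 = 13.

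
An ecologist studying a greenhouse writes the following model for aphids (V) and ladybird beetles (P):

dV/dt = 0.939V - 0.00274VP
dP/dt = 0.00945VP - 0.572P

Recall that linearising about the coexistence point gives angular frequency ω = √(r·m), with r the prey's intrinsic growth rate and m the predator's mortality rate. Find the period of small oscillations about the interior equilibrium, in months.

T ≈ 8.57 months

Here r = 0.939 and m = 0.572, so r·m = 0.537.
ω = √0.537 = 0.733 per month, hence T = 2π/ω ≈ 8.57 months.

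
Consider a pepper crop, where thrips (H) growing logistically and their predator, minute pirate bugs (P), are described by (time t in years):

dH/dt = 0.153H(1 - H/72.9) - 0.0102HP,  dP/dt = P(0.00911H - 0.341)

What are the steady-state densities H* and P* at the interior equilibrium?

H* ≈ 37.4, P* ≈ 7.3

From dP/dt = 0 with P > 0: 0.00911H* = 0.341, so H* = 37.4.
Substitute into dH/dt = 0: 0.153(1 - 37.4/72.9) = 0.0102P*.
The bracket is 0.487, giving P* = 0.0744/0.0102 = 7.3.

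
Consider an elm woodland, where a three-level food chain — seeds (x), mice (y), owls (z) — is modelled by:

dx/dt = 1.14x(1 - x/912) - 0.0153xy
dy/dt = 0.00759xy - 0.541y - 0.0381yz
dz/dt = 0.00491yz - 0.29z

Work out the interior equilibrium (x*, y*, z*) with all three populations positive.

From dz/dt = 0: 0.00491y* = 0.29, so y* = 59.1.
From dx/dt = 0: 1.14(1 - x*/912) = 0.0153·59.1, giving x* = 912·(1 - 0.793) = 189.
From dy/dt = 0: 0.00759·189 - 0.541 = 0.0381z*, so z* = 0.894/0.0381 = 23.5.

x* ≈ 189, y* ≈ 59.1, z* ≈ 23.5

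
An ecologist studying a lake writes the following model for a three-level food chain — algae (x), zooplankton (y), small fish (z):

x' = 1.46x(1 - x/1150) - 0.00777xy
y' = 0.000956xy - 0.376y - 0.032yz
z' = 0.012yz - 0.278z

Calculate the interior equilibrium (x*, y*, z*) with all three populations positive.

x* ≈ 1010, y* ≈ 23.2, z* ≈ 18.4

From dz/dt = 0: 0.012y* = 0.278, so y* = 23.2.
From dx/dt = 0: 1.46(1 - x*/1150) = 0.00777·23.2, giving x* = 1150·(1 - 0.123) = 1010.
From dy/dt = 0: 0.000956·1010 - 0.376 = 0.032z*, so z* = 0.588/0.032 = 18.4.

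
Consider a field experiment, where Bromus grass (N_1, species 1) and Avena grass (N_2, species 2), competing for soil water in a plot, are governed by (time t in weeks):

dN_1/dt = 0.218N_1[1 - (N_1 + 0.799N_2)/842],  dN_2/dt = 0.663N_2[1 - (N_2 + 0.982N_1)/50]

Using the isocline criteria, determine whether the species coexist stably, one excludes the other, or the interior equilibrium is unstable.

species 1 excludes species 2

Compare the nullcline intercepts: K1/α12 = 842/0.799 = 1050 > K2 = 50; K2/α21 = 50/0.982 = 50.9 < K1 = 842.
Since the inequalities point opposite ways, species 1 can invade but species 2 cannot.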